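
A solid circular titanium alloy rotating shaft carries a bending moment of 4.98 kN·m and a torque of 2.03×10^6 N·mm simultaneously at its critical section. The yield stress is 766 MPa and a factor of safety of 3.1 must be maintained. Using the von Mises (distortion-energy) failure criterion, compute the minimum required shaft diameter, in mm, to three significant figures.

σ_allow = σ_y/n = 766/3.1 = 247.1 MPa.
For a solid shaft σ_b = 32M/(πd³) and τ = 16T/(πd³), so the von Mises stress is σ' = (16/πd³)·√(4M²+3T²).
√(4M²+3T²) = √(4×(4.980×10^6)² + 3×(2.030×10^6)²) = 1.056×10^7 N·mm.
d³ = 16×1.056×10^7/(π×247.1) = 217700 mm³.
d = 60.16 mm.

d = 60.2 mm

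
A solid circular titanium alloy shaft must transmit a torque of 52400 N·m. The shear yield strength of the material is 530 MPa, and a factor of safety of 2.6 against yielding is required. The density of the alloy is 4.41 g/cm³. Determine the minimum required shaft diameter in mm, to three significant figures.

d = 109 mm

Allowable shear stress τ_allow = 530/2.6 = 203.8 MPa.
For a solid shaft τ = 16T/(πd³), so d³ = 16T/(π τ_allow) = 16×5.2400×10^7/(π×203.8) = 1.309×10^6 mm³.
d = (1.309×10^6)^(1/3) = 109.4 mm.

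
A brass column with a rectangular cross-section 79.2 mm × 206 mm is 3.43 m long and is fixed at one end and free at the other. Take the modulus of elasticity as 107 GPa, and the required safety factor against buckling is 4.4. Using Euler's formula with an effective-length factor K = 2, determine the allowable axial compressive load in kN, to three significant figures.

P_allow = 43.5 kN

Buckling occurs about the weak axis: I_min = h·b³/12 = 206×79.2³/12 = 8.528×10^6 mm⁴ (b = 79.2 mm is the smaller dimension).
Effective length L_e = KL = 2×3.43 m = 6860 mm.
Euler critical load P_cr = π²EI/L_e² = π²×107000×8.528×10^6/6860² = 191400 N.
P_allow = P_cr/n = 191400/4.4 = 43500 N.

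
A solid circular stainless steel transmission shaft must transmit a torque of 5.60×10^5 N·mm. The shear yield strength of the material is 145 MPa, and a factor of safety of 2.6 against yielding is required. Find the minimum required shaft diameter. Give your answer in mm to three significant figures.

Allowable shear stress τ_allow = 145/2.6 = 55.77 MPa.
For a solid shaft τ = 16T/(πd³), so d³ = 16T/(π τ_allow) = 16×560000/(π×55.77) = 51140 mm³.
d = (51140)^(1/3) = 37.12 mm.

d = 37.1 mm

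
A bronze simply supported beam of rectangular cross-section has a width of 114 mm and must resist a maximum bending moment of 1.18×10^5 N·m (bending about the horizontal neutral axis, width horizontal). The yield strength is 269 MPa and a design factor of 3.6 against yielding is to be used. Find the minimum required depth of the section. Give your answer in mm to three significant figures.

h = 288 mm

σ_allow = 269/3.6 = 74.72 MPa.
For a rectangular section σ = 6M/(bh²), so h² = 6M/(b σ_allow) = 6×1.1800×10^8/(114×74.72) = 83110 mm².
h = 288.3 mm.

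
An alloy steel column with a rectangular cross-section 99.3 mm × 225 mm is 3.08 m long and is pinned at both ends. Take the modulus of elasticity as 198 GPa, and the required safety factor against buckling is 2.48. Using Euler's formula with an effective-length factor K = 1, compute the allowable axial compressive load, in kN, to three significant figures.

Buckling occurs about the weak axis: I_min = h·b³/12 = 225×99.3³/12 = 1.836×10^7 mm⁴ (b = 99.3 mm is the smaller dimension).
Effective length L_e = KL = 1×3.08 m = 3080 mm.
Euler critical load P_cr = π²EI/L_e² = π²×198000×1.836×10^7/3080² = 3.782×10^6 N.
P_allow = P_cr/n = 3.782×10^6/2.48 = 1.525×10^6 N.

P_allow = 1520 kN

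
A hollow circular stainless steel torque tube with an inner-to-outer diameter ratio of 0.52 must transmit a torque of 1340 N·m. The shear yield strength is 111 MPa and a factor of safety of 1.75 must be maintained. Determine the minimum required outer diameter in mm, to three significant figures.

d_o = 48.8 mm

τ_allow = 111/1.75 = 63.43 MPa.
For a hollow shaft τ = 16T/[πd_o³(1−k⁴)] with k = 0.52, so 1−k⁴ = 0.9269.
d_o³ = 16T/[π τ_allow (1−k⁴)] = 16×1340000/(π×63.43×0.9269) = 116100 mm³.
d_o = 48.78 mm.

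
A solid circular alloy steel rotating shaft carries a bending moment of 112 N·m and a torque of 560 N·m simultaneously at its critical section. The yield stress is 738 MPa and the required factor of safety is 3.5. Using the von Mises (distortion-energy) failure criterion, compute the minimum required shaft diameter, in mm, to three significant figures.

σ_allow = σ_y/n = 738/3.5 = 210.9 MPa.
For a solid shaft σ_b = 32M/(πd³) and τ = 16T/(πd³), so the von Mises stress is σ' = (16/πd³)·√(4M²+3T²).
√(4M²+3T²) = √(4×(112000)² + 3×(560000)²) = 995500 N·mm.
d³ = 16×995500/(π×210.9) = 24040 mm³.
d = 28.86 mm.

d = 28.9 mm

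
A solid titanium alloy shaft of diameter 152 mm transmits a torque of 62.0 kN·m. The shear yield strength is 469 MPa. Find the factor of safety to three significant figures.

n = 5.22

τ = 16T/(πd³) = 16×6.2000×10^7/(π×152³) = 89.91 MPa.
n = τ_limit/τ = 469/89.91 = 5.216.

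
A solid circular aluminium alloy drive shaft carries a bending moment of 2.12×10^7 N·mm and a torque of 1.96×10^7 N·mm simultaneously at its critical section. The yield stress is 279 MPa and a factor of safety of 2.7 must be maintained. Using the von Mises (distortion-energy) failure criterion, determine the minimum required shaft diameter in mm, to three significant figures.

σ_allow = σ_y/n = 279/2.7 = 103.3 MPa.
For a solid shaft σ_b = 32M/(πd³) and τ = 16T/(πd³), so the von Mises stress is σ' = (16/πd³)·√(4M²+3T²).
√(4M²+3T²) = √(4×(2.120×10^7)² + 3×(1.960×10^7)²) = 5.432×10^7 N·mm.
d³ = 16×5.432×10^7/(π×103.3) = 2.677×10^6 mm³.
d = 138.9 mm.

d = 139 mm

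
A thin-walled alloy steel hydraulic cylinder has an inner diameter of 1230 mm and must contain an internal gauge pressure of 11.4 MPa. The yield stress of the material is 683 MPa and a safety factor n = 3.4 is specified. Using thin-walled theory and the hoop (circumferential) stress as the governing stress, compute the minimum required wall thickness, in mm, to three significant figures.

t = 34.9 mm

σ_allow = 683/3.4 = 200.9 MPa.
Hoop stress σ_h = pD/(2t), so t = pD/(2σ_allow) = 11.4×1230/(2×200.9) = 34.90 mm.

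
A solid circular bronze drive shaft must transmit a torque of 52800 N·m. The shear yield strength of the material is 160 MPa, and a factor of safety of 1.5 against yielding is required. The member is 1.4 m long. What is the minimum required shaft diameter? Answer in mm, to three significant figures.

d = 136 mm

Allowable shear stress τ_allow = 160/1.5 = 106.7 MPa.
For a solid shaft τ = 16T/(πd³), so d³ = 16T/(π τ_allow) = 16×5.2800×10^7/(π×106.7) = 2.521×10^6 mm³.
d = (2.521×10^6)^(1/3) = 136.1 mm.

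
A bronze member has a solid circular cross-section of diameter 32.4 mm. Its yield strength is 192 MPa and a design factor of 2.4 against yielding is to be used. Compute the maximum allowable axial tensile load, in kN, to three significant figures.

σ_allow = 192/2.4 = 80.00 MPa.
A = πd²/4 = π×32.4²/4 = 824.5 mm².
F_allow = σ_allow × A = 80.00×824.5 = 65960 N.

F_allow = 66.0 kN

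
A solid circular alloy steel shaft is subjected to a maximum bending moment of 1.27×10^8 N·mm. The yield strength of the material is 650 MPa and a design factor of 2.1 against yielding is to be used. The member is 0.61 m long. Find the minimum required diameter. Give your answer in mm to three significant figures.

d = 161 mm

σ_allow = 650/2.1 = 309.5 MPa.
For a solid circular section σ = 32M/(πd³), so d³ = 32M/(π σ_allow) = 32×1.2700×10^8/(π×309.5) = 4.179×10^6 mm³.
d = 161.1 mm.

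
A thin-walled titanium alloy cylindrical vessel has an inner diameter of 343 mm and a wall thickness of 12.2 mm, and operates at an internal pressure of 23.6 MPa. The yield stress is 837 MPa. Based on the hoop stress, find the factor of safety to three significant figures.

n = 2.52

σ_h = pD/(2t) = 23.6×343/(2×12.2) = 331.8 MPa.
n = 837/331.8 = 2.523.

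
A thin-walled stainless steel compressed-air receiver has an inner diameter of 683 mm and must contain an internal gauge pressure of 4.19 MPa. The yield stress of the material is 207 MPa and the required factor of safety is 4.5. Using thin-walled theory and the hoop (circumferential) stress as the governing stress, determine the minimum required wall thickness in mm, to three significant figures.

t = 31.1 mm

σ_allow = 207/4.5 = 46.00 MPa.
Hoop stress σ_h = pD/(2t), so t = pD/(2σ_allow) = 4.19×683/(2×46.00) = 31.11 mm.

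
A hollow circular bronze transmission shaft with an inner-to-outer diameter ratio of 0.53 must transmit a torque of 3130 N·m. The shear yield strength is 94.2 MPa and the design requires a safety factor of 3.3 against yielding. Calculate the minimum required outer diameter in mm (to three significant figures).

τ_allow = 94.2/3.3 = 28.55 MPa.
For a hollow shaft τ = 16T/[πd_o³(1−k⁴)] with k = 0.53, so 1−k⁴ = 0.9211.
d_o³ = 16T/[π τ_allow (1−k⁴)] = 16×3130000/(π×28.55×0.9211) = 606300 mm³.
d_o = 84.64 mm.

d_o = 84.6 mm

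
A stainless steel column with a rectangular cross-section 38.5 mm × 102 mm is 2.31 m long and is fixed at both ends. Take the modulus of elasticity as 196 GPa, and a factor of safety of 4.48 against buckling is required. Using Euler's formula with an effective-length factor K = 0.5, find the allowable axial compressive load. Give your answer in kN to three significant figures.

P_allow = 157 kN

Buckling occurs about the weak axis: I_min = h·b³/12 = 102×38.5³/12 = 485100 mm⁴ (b = 38.5 mm is the smaller dimension).
Effective length L_e = KL = 0.5×2.31 m = 1155 mm.
Euler critical load P_cr = π²EI/L_e² = π²×196000×485100/1155² = 703400 N.
P_allow = P_cr/n = 703400/4.48 = 157000 N.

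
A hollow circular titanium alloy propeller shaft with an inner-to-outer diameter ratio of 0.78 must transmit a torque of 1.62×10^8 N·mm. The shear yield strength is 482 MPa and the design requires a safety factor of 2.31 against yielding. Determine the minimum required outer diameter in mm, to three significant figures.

τ_allow = 482/2.31 = 208.7 MPa.
For a hollow shaft τ = 16T/[πd_o³(1−k⁴)] with k = 0.78, so 1−k⁴ = 0.6298.
d_o³ = 16T/[π τ_allow (1−k⁴)] = 16×1.6200×10^8/(π×208.7×0.6298) = 6.278×10^6 mm³.
d_o = 184.5 mm.

d_o = 184 mm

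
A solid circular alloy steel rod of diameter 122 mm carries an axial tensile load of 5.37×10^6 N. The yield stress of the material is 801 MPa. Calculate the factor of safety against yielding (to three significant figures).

n = 1.74

A = πd²/4 = 11690 mm².
σ = F/A = 5370000/11690 = 459.4 MPa.
n = 801/459.4 = 1.744.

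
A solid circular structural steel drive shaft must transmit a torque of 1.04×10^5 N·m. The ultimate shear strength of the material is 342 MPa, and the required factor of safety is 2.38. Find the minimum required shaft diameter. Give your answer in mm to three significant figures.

Allowable shear stress τ_allow = 342/2.38 = 143.7 MPa.
For a solid shaft τ = 16T/(πd³), so d³ = 16T/(π τ_allow) = 16×1.0400×10^8/(π×143.7) = 3.686×10^6 mm³.
d = (3.686×10^6)^(1/3) = 154.5 mm.

d = 154 mm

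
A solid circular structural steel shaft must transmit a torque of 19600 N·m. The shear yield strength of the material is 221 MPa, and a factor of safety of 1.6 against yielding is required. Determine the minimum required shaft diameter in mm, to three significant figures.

Allowable shear stress τ_allow = 221/1.6 = 138.1 MPa.
For a solid shaft τ = 16T/(πd³), so d³ = 16T/(π τ_allow) = 16×1.9600×10^7/(π×138.1) = 722700 mm³.
d = (722700)^(1/3) = 89.74 mm.

d = 89.7 mm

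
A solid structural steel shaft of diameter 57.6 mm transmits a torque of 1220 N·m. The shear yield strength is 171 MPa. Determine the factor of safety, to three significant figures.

n = 5.26

τ = 16T/(πd³) = 16×1220000/(π×57.6³) = 32.51 MPa.
n = τ_limit/τ = 171/32.51 = 5.259.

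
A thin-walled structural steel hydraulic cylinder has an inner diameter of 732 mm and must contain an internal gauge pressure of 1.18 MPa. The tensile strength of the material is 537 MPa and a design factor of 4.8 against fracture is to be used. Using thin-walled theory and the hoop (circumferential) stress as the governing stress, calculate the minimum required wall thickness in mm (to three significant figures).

σ_allow = 537/4.8 = 111.9 MPa.
Hoop stress σ_h = pD/(2t), so t = pD/(2σ_allow) = 1.18×732/(2×111.9) = 3.860 mm.

t = 3.86 mm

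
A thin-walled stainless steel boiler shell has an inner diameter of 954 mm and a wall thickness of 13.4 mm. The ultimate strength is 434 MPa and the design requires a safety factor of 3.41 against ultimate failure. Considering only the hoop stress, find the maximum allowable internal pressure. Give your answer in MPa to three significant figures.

p_allow = 3.58 MPa

σ_allow = 434/3.41 = 127.3 MPa.
σ_h = pD/(2t) → p_allow = 2σ_allow t/D = 2×127.3×13.4/954 = 3.575 MPa.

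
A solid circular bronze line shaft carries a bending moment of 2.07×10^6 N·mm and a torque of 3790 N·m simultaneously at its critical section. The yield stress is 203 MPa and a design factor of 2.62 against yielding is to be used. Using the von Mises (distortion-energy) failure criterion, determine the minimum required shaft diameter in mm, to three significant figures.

d = 79.9 mm

σ_allow = σ_y/n = 203/2.62 = 77.48 MPa.
For a solid shaft σ_b = 32M/(πd³) and τ = 16T/(πd³), so the von Mises stress is σ' = (16/πd³)·√(4M²+3T²).
√(4M²+3T²) = √(4×(2.070×10^6)² + 3×(3.790×10^6)²) = 7.761×10^6 N·mm.
d³ = 16×7.761×10^6/(π×77.48) = 510100 mm³.
d = 79.90 mm.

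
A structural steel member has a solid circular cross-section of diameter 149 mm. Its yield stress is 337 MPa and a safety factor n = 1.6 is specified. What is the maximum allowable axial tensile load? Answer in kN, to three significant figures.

F_allow = 3670 kN

σ_allow = 337/1.6 = 210.6 MPa.
A = πd²/4 = π×149²/4 = 17440 mm².
F_allow = σ_allow × A = 210.6×17440 = 3.673×10^6 N.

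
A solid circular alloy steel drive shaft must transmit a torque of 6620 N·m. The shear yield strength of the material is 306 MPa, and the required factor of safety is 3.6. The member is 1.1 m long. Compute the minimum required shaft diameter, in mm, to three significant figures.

d = 73.5 mm

Allowable shear stress τ_allow = 306/3.6 = 85.00 MPa.
For a solid shaft τ = 16T/(πd³), so d³ = 16T/(π τ_allow) = 16×6620000/(π×85.00) = 396700 mm³.
d = (396700)^(1/3) = 73.47 mm.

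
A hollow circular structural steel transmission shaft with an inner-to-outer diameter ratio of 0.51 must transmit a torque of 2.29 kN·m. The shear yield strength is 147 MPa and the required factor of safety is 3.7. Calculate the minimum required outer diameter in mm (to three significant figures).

τ_allow = 147/3.7 = 39.73 MPa.
For a hollow shaft τ = 16T/[πd_o³(1−k⁴)] with k = 0.51, so 1−k⁴ = 0.9323.
d_o³ = 16T/[π τ_allow (1−k⁴)] = 16×2290000/(π×39.73×0.9323) = 314900 mm³.
d_o = 68.03 mm.

d_o = 68.0 mm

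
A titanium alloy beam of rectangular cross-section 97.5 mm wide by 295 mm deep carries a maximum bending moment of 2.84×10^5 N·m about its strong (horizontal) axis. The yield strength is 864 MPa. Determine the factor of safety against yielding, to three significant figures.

n = 4.30

Section modulus S = bh²/6 = 97.5×295²/6 = 1.414×10^6 mm³.
σ = M/S = 2.8400×10^8/1.414×10^6 = 200.8 MPa.
n = 864/200.8 = 4.302.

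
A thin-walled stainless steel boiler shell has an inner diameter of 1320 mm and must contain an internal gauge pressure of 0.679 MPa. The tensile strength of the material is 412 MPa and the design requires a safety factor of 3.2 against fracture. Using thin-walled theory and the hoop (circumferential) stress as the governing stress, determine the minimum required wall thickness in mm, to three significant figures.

t = 3.48 mm

σ_allow = 412/3.2 = 128.8 MPa.
Hoop stress σ_h = pD/(2t), so t = pD/(2σ_allow) = 0.679×1320/(2×128.8) = 3.481 mm.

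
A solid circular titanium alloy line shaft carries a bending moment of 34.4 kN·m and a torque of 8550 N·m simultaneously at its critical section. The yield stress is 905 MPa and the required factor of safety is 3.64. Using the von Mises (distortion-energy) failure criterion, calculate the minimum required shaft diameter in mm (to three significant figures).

σ_allow = σ_y/n = 905/3.64 = 248.6 MPa.
For a solid shaft σ_b = 32M/(πd³) and τ = 16T/(πd³), so the von Mises stress is σ' = (16/πd³)·√(4M²+3T²).
√(4M²+3T²) = √(4×(3.440×10^7)² + 3×(8.550×10^6)²) = 7.038×10^7 N·mm.
d³ = 16×7.038×10^7/(π×248.6) = 1.442×10^6 mm³.
d = 113.0 mm.

d = 113 mm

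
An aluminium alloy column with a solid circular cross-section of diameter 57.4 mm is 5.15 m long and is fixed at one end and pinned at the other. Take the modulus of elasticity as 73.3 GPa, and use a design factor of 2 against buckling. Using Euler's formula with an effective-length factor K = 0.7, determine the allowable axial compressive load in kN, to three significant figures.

I = πd⁴/64 = π×57.4⁴/64 = 532900 mm⁴.
Effective length L_e = KL = 0.7×5.15 m = 3605 mm.
Euler critical load P_cr = π²EI/L_e² = π²×73300×532900/3605² = 29660 N.
P_allow = P_cr/n = 29660/2 = 14830 N.

P_allow = 14.8 kN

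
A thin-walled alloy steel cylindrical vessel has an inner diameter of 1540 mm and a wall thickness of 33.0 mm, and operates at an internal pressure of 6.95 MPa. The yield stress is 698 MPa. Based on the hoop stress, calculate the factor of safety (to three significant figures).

n = 4.30

σ_h = pD/(2t) = 6.95×1540/(2×33.0) = 162.2 MPa.
n = 698/162.2 = 4.304.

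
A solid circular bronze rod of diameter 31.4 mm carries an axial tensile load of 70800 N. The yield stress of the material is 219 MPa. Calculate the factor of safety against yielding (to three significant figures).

A = πd²/4 = 774.4 mm².
σ = F/A = 70800/774.4 = 91.43 MPa.
n = 219/91.43 = 2.395.

n = 2.40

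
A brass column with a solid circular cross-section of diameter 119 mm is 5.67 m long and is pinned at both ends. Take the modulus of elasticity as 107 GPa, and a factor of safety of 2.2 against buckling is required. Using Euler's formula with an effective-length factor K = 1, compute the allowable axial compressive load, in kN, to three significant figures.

P_allow = 147 kN

I = πd⁴/64 = π×119⁴/64 = 9.844×10^6 mm⁴.
Effective length L_e = KL = 1×5.67 m = 5670 mm.
Euler critical load P_cr = π²EI/L_e² = π²×107000×9.844×10^6/5670² = 323400 N.
P_allow = P_cr/n = 323400/2.2 = 147000 N.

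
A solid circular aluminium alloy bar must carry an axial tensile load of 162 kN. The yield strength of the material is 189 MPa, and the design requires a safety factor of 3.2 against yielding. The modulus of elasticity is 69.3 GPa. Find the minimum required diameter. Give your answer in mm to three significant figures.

Allowable stress σ_allow = 189/3.2 = 59.06 MPa.
Required area A = F/σ_allow = 162000/59.06 = 2743 mm².
A = πd²/4 → d = √(4A/π) = 59.10 mm.

d = 59.1 mm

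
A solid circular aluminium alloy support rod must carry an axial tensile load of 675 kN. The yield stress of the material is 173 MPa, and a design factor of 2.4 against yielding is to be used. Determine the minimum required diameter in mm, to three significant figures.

d = 109 mm

Allowable stress σ_allow = 173/2.4 = 72.08 MPa.
Required area A = F/σ_allow = 675000/72.08 = 9364 mm².
A = πd²/4 → d = √(4A/π) = 109.2 mm.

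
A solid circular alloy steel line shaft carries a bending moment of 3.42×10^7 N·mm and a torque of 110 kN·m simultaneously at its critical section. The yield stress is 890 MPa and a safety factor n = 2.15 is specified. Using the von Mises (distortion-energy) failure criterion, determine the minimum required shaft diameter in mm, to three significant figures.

d = 136 mm

σ_allow = σ_y/n = 890/2.15 = 414.0 MPa.
For a solid shaft σ_b = 32M/(πd³) and τ = 16T/(πd³), so the von Mises stress is σ' = (16/πd³)·√(4M²+3T²).
√(4M²+3T²) = √(4×(3.420×10^7)² + 3×(1.100×10^8)²) = 2.024×10^8 N·mm.
d³ = 16×2.024×10^8/(π×414.0) = 2.491×10^6 mm³.
d = 135.5 mm.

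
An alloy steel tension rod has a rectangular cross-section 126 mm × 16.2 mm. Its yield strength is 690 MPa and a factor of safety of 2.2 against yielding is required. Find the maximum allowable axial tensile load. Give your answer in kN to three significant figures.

F_allow = 640 kN

σ_allow = 690/2.2 = 313.6 MPa.
A = 126×16.2 = 2041 mm².
F_allow = σ_allow × A = 313.6×2041 = 640200 N.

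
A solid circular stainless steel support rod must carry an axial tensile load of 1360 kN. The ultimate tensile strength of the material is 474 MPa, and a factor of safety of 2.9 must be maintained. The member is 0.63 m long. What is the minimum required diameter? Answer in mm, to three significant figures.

Allowable stress σ_allow = 474/2.9 = 163.4 MPa.
Required area A = F/σ_allow = 1360000/163.4 = 8321 mm².
A = πd²/4 → d = √(4A/π) = 102.9 mm.

d = 103 mm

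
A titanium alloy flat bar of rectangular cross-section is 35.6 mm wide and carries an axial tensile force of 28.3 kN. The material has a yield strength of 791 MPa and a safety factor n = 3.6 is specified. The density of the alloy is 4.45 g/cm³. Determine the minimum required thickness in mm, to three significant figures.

t = 3.62 mm

σ_allow = 791/3.6 = 219.7 MPa.
Required area A = F/σ_allow = 28300/219.7 = 128.8 mm².
t = A/w = 128.8/35.6 = 3.618 mm.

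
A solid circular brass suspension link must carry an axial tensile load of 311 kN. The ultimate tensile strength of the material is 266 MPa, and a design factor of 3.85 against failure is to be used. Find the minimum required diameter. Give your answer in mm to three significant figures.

Allowable stress σ_allow = 266/3.85 = 69.09 MPa.
Required area A = F/σ_allow = 311000/69.09 = 4501 mm².
A = πd²/4 → d = √(4A/π) = 75.71 mm.

d = 75.7 mm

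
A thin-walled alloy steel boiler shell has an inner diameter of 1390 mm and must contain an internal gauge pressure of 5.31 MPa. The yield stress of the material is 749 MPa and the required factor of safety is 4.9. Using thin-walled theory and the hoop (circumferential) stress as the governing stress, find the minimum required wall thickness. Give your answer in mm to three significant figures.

σ_allow = 749/4.9 = 152.9 MPa.
Hoop stress σ_h = pD/(2t), so t = pD/(2σ_allow) = 5.31×1390/(2×152.9) = 24.14 mm.

t = 24.1 mm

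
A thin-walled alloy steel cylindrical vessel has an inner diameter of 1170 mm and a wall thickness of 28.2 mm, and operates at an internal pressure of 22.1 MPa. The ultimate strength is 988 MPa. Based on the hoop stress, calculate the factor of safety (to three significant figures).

n = 2.16

σ_h = pD/(2t) = 22.1×1170/(2×28.2) = 458.5 MPa.
n = 988/458.5 = 2.155.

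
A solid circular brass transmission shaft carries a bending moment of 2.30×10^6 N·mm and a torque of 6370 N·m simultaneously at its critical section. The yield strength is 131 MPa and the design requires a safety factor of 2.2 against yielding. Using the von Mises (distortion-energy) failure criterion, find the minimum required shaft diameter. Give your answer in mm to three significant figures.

σ_allow = σ_y/n = 131/2.2 = 59.55 MPa.
For a solid shaft σ_b = 32M/(πd³) and τ = 16T/(πd³), so the von Mises stress is σ' = (16/πd³)·√(4M²+3T²).
√(4M²+3T²) = √(4×(2.300×10^6)² + 3×(6.370×10^6)²) = 1.195×10^7 N·mm.
d³ = 16×1.195×10^7/(π×59.55) = 1.022×10^6 mm³.
d = 100.7 mm.

d = 101 mm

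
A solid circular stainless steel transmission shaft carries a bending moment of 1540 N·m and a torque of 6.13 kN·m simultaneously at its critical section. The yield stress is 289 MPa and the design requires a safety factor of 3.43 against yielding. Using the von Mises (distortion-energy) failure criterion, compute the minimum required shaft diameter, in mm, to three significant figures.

d = 87.4 mm

σ_allow = σ_y/n = 289/3.43 = 84.26 MPa.
For a solid shaft σ_b = 32M/(πd³) and τ = 16T/(πd³), so the von Mises stress is σ' = (16/πd³)·√(4M²+3T²).
√(4M²+3T²) = √(4×(1.540×10^6)² + 3×(6.130×10^6)²) = 1.106×10^7 N·mm.
d³ = 16×1.106×10^7/(π×84.26) = 668200 mm³.
d = 87.43 mm.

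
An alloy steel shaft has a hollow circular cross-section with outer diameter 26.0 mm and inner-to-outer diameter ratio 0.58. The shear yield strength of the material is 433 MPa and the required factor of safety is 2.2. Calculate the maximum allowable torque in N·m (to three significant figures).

τ_allow = 433/2.2 = 196.8 MPa.
For a hollow shaft T_allow = τ_allow·πd_o³(1−k⁴)/16 with 1−k⁴ = 0.8868, so πd_o³(1−k⁴)/16 = 3061 mm³.
T_allow = 196.8×3061 = 602400 N·mm = 602.4 N·m.

T_allow = 602 N·m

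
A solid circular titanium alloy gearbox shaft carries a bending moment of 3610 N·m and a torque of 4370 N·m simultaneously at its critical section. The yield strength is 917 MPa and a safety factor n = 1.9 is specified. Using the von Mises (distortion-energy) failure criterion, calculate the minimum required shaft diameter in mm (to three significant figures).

σ_allow = σ_y/n = 917/1.9 = 482.6 MPa.
For a solid shaft σ_b = 32M/(πd³) and τ = 16T/(πd³), so the von Mises stress is σ' = (16/πd³)·√(4M²+3T²).
√(4M²+3T²) = √(4×(3.610×10^6)² + 3×(4.370×10^6)²) = 1.046×10^7 N·mm.
d³ = 16×1.046×10^7/(π×482.6) = 110400 mm³.
d = 47.97 mm.

d = 48.0 mm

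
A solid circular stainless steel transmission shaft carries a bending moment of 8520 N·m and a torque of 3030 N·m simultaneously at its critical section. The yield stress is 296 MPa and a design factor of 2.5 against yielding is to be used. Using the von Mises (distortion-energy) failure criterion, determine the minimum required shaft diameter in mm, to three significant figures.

σ_allow = σ_y/n = 296/2.5 = 118.4 MPa.
For a solid shaft σ_b = 32M/(πd³) and τ = 16T/(πd³), so the von Mises stress is σ' = (16/πd³)·√(4M²+3T²).
√(4M²+3T²) = √(4×(8.520×10^6)² + 3×(3.030×10^6)²) = 1.783×10^7 N·mm.
d³ = 16×1.783×10^7/(π×118.4) = 766900 mm³.
d = 91.54 mm.

d = 91.5 mm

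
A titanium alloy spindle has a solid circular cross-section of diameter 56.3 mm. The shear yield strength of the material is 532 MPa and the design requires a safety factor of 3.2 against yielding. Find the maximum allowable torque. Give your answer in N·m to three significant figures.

T_allow = 5830 N·m

τ_allow = 532/3.2 = 166.2 MPa.
For a solid shaft T_allow = τ_allow·πd³/16; πd³/16 = π×56.3³/16 = 35040 mm³.
T_allow = 166.2×35040 = 5.825×10^6 N·mm = 5825 N·m.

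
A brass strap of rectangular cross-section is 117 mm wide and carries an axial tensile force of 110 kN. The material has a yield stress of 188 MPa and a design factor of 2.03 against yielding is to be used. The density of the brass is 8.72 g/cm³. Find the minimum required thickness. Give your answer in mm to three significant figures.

σ_allow = 188/2.03 = 92.61 MPa.
Required area A = F/σ_allow = 110000/92.61 = 1188 mm².
t = A/w = 1188/117 = 10.15 mm.

t = 10.2 mm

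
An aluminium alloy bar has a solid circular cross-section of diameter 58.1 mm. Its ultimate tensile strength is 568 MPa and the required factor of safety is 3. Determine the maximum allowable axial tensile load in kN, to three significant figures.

F_allow = 502 kN

σ_allow = 568/3 = 189.3 MPa.
A = πd²/4 = π×58.1²/4 = 2651 mm².
F_allow = σ_allow × A = 189.3×2651 = 502000 N.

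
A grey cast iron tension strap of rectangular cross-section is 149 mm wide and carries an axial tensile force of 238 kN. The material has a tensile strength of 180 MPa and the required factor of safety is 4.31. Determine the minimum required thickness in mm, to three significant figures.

t = 38.2 mm

σ_allow = 180/4.31 = 41.76 MPa.
Required area A = F/σ_allow = 238000/41.76 = 5699 mm².
t = A/w = 5699/149 = 38.25 mm.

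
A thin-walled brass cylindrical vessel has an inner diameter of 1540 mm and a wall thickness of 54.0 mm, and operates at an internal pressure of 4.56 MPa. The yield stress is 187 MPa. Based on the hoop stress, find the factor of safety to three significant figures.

n = 2.88

σ_h = pD/(2t) = 4.56×1540/(2×54.0) = 65.02 MPa.
n = 187/65.02 = 2.876.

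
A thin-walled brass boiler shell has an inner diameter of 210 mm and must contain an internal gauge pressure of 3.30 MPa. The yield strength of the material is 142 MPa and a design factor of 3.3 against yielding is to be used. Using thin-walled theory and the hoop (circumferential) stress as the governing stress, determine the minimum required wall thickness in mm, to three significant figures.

σ_allow = 142/3.3 = 43.03 MPa.
Hoop stress σ_h = pD/(2t), so t = pD/(2σ_allow) = 3.30×210/(2×43.03) = 8.052 mm.

t = 8.05 mm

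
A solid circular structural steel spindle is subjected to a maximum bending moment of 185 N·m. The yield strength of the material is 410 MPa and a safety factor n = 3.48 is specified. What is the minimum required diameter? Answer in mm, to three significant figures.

d = 25.2 mm

σ_allow = 410/3.48 = 117.8 MPa.
For a solid circular section σ = 32M/(πd³), so d³ = 32M/(π σ_allow) = 32×185000/(π×117.8) = 15990 mm³.
d = 25.20 mm.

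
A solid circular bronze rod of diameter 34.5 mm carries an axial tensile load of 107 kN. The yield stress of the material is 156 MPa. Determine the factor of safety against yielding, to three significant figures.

n = 1.36

A = πd²/4 = 934.8 mm².
σ = F/A = 107000/934.8 = 114.5 MPa.
n = 156/114.5 = 1.363.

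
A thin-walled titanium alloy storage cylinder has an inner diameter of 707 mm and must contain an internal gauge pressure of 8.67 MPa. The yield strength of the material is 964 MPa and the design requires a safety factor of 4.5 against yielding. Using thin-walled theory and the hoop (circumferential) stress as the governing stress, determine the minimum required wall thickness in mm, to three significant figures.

σ_allow = 964/4.5 = 214.2 MPa.
Hoop stress σ_h = pD/(2t), so t = pD/(2σ_allow) = 8.67×707/(2×214.2) = 14.31 mm.

t = 14.3 mm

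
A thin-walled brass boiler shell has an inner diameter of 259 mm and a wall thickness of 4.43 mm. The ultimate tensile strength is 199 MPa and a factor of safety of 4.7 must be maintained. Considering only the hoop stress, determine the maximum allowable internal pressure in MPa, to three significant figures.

σ_allow = 199/4.7 = 42.34 MPa.
σ_h = pD/(2t) → p_allow = 2σ_allow t/D = 2×42.34×4.43/259 = 1.448 MPa.

p_allow = 1.45 MPa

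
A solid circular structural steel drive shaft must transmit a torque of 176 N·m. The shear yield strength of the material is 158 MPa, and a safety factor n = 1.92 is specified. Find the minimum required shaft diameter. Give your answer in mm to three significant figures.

Allowable shear stress τ_allow = 158/1.92 = 82.29 MPa.
For a solid shaft τ = 16T/(πd³), so d³ = 16T/(π τ_allow) = 16×176000/(π×82.29) = 10890 mm³.
d = (10890)^(1/3) = 22.17 mm.

d = 22.2 mm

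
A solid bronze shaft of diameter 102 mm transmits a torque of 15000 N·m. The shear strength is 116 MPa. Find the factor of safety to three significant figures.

τ = 16T/(πd³) = 16×1.5000×10^7/(π×102³) = 71.99 MPa.
n = τ_limit/τ = 116/71.99 = 1.611.

n = 1.61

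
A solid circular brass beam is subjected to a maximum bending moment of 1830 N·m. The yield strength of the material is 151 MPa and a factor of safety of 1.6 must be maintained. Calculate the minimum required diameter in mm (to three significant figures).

d = 58.2 mm

σ_allow = 151/1.6 = 94.38 MPa.
For a solid circular section σ = 32M/(πd³), so d³ = 32M/(π σ_allow) = 32×1830000/(π×94.38) = 197500 mm³.
d = 58.24 mm.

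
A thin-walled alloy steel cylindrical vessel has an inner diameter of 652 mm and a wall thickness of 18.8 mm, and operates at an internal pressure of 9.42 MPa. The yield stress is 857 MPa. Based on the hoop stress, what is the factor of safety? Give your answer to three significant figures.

n = 5.25

σ_h = pD/(2t) = 9.42×652/(2×18.8) = 163.3 MPa.
n = 857/163.3 = 5.247.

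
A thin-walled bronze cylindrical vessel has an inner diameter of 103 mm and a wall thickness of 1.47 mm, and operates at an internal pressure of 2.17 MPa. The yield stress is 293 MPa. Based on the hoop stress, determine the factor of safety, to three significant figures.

n = 3.85

σ_h = pD/(2t) = 2.17×103/(2×1.47) = 76.02 MPa.
n = 293/76.02 = 3.854.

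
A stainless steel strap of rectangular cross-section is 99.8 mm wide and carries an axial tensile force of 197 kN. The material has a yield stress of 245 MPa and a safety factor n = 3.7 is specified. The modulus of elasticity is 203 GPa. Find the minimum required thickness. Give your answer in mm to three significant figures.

σ_allow = 245/3.7 = 66.22 MPa.
Required area A = F/σ_allow = 197000/66.22 = 2975 mm².
t = A/w = 2975/99.8 = 29.81 mm.

t = 29.8 mm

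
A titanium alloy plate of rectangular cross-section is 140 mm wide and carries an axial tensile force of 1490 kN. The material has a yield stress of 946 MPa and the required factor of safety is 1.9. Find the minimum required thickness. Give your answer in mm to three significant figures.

σ_allow = 946/1.9 = 497.9 MPa.
Required area A = F/σ_allow = 1490000/497.9 = 2993 mm².
t = A/w = 2993/140 = 21.38 mm.

t = 21.4 mm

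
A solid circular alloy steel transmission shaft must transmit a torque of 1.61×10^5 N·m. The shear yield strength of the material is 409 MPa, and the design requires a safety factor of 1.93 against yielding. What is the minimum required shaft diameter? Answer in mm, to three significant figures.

Allowable shear stress τ_allow = 409/1.93 = 211.9 MPa.
For a solid shaft τ = 16T/(πd³), so d³ = 16T/(π τ_allow) = 16×1.6100×10^8/(π×211.9) = 3.869×10^6 mm³.
d = (3.869×10^6)^(1/3) = 157.0 mm.

d = 157 mm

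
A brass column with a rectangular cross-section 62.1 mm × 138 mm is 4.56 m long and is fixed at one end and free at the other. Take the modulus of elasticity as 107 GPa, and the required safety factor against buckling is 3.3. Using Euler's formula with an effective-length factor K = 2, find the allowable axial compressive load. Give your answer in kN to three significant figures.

P_allow = 10.6 kN

Buckling occurs about the weak axis: I_min = h·b³/12 = 138×62.1³/12 = 2.754×10^6 mm⁴ (b = 62.1 mm is the smaller dimension).
Effective length L_e = KL = 2×4.56 m = 9120 mm.
Euler critical load P_cr = π²EI/L_e² = π²×107000×2.754×10^6/9120² = 34970 N.
P_allow = P_cr/n = 34970/3.3 = 10600 N.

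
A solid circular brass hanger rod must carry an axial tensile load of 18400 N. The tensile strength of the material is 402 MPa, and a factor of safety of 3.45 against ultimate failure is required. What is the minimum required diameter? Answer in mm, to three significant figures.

Allowable stress σ_allow = 402/3.45 = 116.5 MPa.
Required area A = F/σ_allow = 18400/116.5 = 157.9 mm².
A = πd²/4 → d = √(4A/π) = 14.18 mm.

d = 14.2 mm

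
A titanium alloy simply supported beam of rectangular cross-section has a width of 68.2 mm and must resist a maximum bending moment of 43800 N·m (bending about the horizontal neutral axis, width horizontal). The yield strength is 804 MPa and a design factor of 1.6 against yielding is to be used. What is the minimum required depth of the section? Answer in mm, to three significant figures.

h = 87.6 mm

σ_allow = 804/1.6 = 502.5 MPa.
For a rectangular section σ = 6M/(bh²), so h² = 6M/(b σ_allow) = 6×4.3800×10^7/(68.2×502.5) = 7668 mm².
h = 87.57 mm.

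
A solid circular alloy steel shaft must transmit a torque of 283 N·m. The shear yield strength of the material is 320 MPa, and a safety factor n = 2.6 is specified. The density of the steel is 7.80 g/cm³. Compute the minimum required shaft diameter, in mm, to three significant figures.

Allowable shear stress τ_allow = 320/2.6 = 123.1 MPa.
For a solid shaft τ = 16T/(πd³), so d³ = 16T/(π τ_allow) = 16×283000/(π×123.1) = 11710 mm³.
d = (11710)^(1/3) = 22.71 mm.

d = 22.7 mm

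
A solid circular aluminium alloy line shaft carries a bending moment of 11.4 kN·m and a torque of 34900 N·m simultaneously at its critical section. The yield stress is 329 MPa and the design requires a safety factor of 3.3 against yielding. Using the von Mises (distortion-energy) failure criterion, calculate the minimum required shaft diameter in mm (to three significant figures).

d = 149 mm

σ_allow = σ_y/n = 329/3.3 = 99.70 MPa.
For a solid shaft σ_b = 32M/(πd³) and τ = 16T/(πd³), so the von Mises stress is σ' = (16/πd³)·√(4M²+3T²).
√(4M²+3T²) = √(4×(1.140×10^7)² + 3×(3.490×10^7)²) = 6.461×10^7 N·mm.
d³ = 16×6.461×10^7/(π×99.70) = 3.300×10^6 mm³.
d = 148.9 mm.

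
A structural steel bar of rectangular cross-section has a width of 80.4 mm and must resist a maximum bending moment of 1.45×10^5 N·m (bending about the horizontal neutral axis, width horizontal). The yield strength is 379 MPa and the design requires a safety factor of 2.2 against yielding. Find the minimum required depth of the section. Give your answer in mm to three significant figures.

h = 251 mm

σ_allow = 379/2.2 = 172.3 MPa.
For a rectangular section σ = 6M/(bh²), so h² = 6M/(b σ_allow) = 6×1.4500×10^8/(80.4×172.3) = 62810 mm².
h = 250.6 mm.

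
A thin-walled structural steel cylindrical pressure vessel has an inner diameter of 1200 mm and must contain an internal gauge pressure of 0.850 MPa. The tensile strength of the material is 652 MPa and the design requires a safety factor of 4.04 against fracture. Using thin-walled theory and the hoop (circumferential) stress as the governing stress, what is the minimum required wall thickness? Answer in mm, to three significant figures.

t = 3.16 mm

σ_allow = 652/4.04 = 161.4 MPa.
Hoop stress σ_h = pD/(2t), so t = pD/(2σ_allow) = 0.850×1200/(2×161.4) = 3.160 mm.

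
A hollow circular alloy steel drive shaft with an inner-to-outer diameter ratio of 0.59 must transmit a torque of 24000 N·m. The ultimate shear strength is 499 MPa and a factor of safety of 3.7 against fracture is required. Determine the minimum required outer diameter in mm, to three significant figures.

τ_allow = 499/3.7 = 134.9 MPa.
For a hollow shaft τ = 16T/[πd_o³(1−k⁴)] with k = 0.59, so 1−k⁴ = 0.8788.
d_o³ = 16T/[π τ_allow (1−k⁴)] = 16×2.4000×10^7/(π×134.9×0.8788) = 1.031×10^6 mm³.
d_o = 101.0 mm.

d_o = 101 mm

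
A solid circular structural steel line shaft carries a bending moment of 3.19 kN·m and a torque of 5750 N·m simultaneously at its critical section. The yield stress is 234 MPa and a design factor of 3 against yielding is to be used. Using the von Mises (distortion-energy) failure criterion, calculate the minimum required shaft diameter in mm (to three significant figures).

d = 91.7 mm

σ_allow = σ_y/n = 234/3 = 78.00 MPa.
For a solid shaft σ_b = 32M/(πd³) and τ = 16T/(πd³), so the von Mises stress is σ' = (16/πd³)·√(4M²+3T²).
√(4M²+3T²) = √(4×(3.190×10^6)² + 3×(5.750×10^6)²) = 1.183×10^7 N·mm.
d³ = 16×1.183×10^7/(π×78.00) = 772300 mm³.
d = 91.75 mm.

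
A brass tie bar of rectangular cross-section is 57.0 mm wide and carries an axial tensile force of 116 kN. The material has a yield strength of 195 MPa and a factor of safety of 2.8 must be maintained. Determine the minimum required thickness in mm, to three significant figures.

σ_allow = 195/2.8 = 69.64 MPa.
Required area A = F/σ_allow = 116000/69.64 = 1666 mm².
t = A/w = 1666/57.0 = 29.22 mm.

t = 29.2 mm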